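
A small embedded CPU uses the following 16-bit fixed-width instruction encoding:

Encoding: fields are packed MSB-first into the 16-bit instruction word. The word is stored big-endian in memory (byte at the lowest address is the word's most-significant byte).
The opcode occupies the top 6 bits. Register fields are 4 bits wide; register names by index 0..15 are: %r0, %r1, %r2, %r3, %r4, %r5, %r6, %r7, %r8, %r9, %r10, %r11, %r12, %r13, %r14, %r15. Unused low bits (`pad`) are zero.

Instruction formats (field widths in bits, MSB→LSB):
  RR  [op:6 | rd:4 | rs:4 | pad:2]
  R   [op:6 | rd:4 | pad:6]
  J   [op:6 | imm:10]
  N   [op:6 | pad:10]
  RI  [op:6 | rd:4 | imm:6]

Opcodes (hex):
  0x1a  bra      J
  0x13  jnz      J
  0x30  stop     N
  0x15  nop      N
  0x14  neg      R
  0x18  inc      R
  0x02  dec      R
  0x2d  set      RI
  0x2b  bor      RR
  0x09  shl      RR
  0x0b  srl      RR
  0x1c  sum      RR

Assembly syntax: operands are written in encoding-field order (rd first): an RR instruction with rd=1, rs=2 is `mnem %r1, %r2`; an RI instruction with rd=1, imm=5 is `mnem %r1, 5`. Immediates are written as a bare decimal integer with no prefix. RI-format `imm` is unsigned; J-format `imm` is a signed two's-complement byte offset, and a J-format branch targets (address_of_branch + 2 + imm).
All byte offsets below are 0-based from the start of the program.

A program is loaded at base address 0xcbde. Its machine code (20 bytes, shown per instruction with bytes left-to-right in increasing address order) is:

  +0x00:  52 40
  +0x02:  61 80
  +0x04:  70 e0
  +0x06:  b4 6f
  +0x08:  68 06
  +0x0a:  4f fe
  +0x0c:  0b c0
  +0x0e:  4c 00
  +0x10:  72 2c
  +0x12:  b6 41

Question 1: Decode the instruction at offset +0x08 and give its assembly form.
bra 6

[08] 68 06 → 0x6806
  opcode bits[15:10]=0x1a: bra/J
  [9:0] imm=6 = 6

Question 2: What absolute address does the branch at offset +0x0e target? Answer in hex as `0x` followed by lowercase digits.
@+0e  big-endian(4c 00) = 0x4c00
  top 6b → 0x13 → jnz [J]
  imm: (w>>0)&0x3ff=0x0 → 0
  target = base 0xcbde + off 0x0e + 2 + imm 0 = 0xcbee

0xcbee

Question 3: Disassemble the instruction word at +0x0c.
off 0x0c: read 0b c0 as big → 0x0bc0
  opcode bits[15:10]=0x2: dec/R
  rd@[9:6]=0xf ⇒ %r15

dec %r15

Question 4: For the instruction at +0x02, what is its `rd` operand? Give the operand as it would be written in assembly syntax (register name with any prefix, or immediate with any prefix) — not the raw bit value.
%r6

+0x02: 61 80 ⇒ word 0x6180 (big)
  op=0x6180>>10=0x18 ⇒ inc (R)
  rd: (w>>6)&0xf=0x6 → %r6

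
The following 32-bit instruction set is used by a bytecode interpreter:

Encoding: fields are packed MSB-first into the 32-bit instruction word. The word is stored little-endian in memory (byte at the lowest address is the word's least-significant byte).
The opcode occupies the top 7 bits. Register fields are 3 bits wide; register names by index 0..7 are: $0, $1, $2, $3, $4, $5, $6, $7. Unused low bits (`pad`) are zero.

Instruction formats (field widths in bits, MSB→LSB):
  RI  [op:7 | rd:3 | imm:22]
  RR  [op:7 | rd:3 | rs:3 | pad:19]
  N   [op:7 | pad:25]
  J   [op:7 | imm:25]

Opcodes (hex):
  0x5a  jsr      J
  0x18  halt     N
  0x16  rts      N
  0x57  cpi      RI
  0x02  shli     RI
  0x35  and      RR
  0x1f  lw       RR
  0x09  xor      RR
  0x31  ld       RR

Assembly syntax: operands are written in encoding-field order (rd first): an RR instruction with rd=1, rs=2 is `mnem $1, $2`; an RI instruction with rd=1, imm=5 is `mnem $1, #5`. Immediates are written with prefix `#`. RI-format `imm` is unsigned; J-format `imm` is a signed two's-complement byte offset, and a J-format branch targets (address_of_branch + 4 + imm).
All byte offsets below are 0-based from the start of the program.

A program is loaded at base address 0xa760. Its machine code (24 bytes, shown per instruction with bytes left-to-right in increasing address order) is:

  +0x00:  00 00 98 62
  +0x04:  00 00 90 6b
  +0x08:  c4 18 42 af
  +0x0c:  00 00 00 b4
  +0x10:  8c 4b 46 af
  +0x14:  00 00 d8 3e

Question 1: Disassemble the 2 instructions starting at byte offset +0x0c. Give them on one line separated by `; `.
jsr #0; cpi $5, #412556

[0c] 00 00 00 b4 → 0xb4000000
  op=0xb4000000>>25=0x5a ⇒ jsr (J)
  imm: (w>>0)&0x1ffffff=0x0 → #0
[10] 8c 4b 46 af → 0xaf464b8c
  op=0xaf464b8c>>25=0x57 ⇒ cpi (RI)
  rd: (w>>22)&0x7=0x5 → $5
  imm: (w>>0)&0x3fffff=0x64b8c → #412556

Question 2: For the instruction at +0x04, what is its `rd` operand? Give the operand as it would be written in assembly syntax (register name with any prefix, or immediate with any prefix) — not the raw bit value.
$6

@+04  little-endian(00 00 90 6b) = 0x6b900000
  opcode bits[31:25]=0x35: and/RR
  rd: (w>>22)&0x7=0x6 → $6
  rs: (w>>19)&0x7=0x2 → $2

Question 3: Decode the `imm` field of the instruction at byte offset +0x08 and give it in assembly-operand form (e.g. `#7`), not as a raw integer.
#137412

@+08  little-endian(c4 18 42 af) = 0xaf4218c4
  opcode bits[31:25]=0x57: cpi/RI
  [24:22] rd=5 = $5
  [21:0] imm=137412 = #137412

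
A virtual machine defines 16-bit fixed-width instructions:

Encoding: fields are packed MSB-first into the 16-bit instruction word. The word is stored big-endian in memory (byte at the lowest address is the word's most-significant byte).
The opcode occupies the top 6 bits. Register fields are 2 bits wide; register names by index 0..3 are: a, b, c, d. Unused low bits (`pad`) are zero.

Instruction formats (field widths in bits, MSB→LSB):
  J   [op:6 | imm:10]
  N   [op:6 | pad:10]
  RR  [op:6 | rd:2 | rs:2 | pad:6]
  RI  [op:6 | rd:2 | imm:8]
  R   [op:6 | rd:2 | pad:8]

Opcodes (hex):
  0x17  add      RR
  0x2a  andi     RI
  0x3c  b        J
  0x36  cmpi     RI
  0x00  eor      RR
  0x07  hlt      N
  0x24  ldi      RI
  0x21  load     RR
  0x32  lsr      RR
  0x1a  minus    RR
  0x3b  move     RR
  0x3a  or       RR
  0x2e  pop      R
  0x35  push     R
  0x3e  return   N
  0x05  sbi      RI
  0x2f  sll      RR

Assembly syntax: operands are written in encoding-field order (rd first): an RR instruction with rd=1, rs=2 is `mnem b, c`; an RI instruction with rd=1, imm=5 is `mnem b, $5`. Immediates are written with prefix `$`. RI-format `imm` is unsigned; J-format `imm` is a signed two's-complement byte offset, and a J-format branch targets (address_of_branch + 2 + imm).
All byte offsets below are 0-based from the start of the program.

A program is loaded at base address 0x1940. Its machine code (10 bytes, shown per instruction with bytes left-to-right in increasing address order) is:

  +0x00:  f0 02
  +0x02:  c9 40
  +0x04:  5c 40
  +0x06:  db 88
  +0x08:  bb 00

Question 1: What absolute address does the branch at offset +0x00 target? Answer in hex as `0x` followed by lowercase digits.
@+00  big-endian(f0 02) = 0xf002
  op=0xf002>>10=0x3c ⇒ b (J)
  imm: (w>>0)&0x3ff=0x2 → $2
  target = base 0x1940 + off 0x00 + 2 + imm 2 = 0x1944

0x1944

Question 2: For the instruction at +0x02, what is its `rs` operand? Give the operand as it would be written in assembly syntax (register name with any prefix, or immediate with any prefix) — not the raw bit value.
b

[02] c9 40 → 0xc940
  top 6b → 0x32 → lsr [RR]
  rd@[9:8]=0x1 ⇒ b
  rs@[7:6]=0x1 ⇒ b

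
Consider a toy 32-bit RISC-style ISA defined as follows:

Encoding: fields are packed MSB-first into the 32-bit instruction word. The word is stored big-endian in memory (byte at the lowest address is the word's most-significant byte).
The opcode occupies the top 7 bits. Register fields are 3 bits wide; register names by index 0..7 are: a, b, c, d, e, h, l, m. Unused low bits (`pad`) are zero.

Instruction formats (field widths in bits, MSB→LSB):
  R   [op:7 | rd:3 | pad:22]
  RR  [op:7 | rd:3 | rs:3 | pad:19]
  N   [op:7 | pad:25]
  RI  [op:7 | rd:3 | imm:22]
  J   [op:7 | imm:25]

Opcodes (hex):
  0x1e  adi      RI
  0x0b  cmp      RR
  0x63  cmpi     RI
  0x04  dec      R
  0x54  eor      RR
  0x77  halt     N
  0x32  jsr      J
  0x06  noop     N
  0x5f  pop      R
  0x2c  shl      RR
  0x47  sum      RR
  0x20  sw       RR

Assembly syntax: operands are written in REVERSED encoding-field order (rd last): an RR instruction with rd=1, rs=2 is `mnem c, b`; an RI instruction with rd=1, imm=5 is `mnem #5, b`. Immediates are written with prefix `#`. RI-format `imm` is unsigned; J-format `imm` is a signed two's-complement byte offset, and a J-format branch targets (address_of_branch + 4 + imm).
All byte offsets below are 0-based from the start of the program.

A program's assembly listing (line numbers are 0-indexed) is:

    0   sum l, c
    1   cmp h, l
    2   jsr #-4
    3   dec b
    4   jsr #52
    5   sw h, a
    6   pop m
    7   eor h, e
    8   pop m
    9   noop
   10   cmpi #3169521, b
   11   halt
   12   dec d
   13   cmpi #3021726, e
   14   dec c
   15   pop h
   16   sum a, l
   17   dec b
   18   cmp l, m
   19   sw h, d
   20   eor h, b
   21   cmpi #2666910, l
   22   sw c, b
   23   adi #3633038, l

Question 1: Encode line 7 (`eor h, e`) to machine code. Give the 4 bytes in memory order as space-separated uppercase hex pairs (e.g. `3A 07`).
A9 28 00 00

L7: eor op=0x54:7|rd=4:3|rs=5:3|pad=0:19 ⇒ 0xa9280000 ⇒ big a9 28 00 00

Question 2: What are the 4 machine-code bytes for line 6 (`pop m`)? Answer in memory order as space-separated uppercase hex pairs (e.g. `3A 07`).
BF C0 00 00

line 6 (pop): pack op=0x5f:7|rd=7:3|pad=0:22 = 0xbfc00000; big→ bf c0 00 00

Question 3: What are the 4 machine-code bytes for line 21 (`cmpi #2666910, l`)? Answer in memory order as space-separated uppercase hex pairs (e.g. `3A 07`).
C7 A8 B1 9E

L21: cmpi op=0x63:7|rd=6:3|imm=2666910:22 ⇒ 0xc7a8b19e ⇒ big c7 a8 b1 9e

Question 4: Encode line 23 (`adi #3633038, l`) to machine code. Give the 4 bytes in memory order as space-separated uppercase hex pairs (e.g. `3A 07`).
3D B7 6F 8E

line 23 (adi): pack op=0x1e:7|rd=6:3|imm=3633038:22 = 0x3db76f8e; big→ 3d b7 6f 8e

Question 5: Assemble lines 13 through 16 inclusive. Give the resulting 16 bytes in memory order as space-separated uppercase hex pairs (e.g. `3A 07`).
C7 2E 1B 9E 08 80 00 00 BF 40 00 00 8F 80 00 00

13. cmpi fields op=0x63:7|rd=4:3|imm=3021726:22 → word c72e1b9eh → c7 2e 1b 9e
14. dec fields op=0x4:7|rd=2:3|pad=0:22 → word 08800000h → 08 80 00 00
15. pop fields op=0x5f:7|rd=5:3|pad=0:22 → word bf400000h → bf 40 00 00
16. sum fields op=0x47:7|rd=6:3|rs=0:3|pad=0:19 → word 8f800000h → 8f 80 00 00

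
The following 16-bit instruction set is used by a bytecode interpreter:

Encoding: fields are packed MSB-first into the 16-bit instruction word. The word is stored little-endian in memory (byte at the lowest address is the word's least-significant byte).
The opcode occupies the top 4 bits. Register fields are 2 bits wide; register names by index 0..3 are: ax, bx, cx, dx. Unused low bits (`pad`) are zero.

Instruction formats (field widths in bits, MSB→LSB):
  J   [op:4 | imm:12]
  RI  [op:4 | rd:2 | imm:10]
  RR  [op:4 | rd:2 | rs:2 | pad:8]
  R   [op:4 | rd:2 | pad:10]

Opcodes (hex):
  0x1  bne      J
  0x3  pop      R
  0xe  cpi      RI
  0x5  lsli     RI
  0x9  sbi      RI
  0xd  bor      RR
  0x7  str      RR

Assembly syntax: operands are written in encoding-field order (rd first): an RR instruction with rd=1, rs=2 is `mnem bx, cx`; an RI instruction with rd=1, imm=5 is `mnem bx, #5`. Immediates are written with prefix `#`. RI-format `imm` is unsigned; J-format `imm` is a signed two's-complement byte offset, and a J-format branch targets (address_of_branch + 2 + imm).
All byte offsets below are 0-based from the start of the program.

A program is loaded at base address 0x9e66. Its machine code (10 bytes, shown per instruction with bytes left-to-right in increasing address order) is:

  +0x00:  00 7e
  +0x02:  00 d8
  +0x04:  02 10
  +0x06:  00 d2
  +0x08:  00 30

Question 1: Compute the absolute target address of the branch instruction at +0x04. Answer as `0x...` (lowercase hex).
+0x04: 02 10 ⇒ word 0x1002 (little)
  top 4b → 0x1 → bne [J]
  imm: (w>>0)&0xfff=0x2 → #2
  target = base 0x9e66 + off 0x04 + 2 + imm 2 = 0x9e6e

0x9e6e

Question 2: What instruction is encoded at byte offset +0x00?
[00] 00 7e → 0x7e00
  top 4b → 0x7 → str [RR]
  rd: (w>>10)&0x3=0x3 → dx
  rs: (w>>8)&0x3=0x2 → cx

str dx, cx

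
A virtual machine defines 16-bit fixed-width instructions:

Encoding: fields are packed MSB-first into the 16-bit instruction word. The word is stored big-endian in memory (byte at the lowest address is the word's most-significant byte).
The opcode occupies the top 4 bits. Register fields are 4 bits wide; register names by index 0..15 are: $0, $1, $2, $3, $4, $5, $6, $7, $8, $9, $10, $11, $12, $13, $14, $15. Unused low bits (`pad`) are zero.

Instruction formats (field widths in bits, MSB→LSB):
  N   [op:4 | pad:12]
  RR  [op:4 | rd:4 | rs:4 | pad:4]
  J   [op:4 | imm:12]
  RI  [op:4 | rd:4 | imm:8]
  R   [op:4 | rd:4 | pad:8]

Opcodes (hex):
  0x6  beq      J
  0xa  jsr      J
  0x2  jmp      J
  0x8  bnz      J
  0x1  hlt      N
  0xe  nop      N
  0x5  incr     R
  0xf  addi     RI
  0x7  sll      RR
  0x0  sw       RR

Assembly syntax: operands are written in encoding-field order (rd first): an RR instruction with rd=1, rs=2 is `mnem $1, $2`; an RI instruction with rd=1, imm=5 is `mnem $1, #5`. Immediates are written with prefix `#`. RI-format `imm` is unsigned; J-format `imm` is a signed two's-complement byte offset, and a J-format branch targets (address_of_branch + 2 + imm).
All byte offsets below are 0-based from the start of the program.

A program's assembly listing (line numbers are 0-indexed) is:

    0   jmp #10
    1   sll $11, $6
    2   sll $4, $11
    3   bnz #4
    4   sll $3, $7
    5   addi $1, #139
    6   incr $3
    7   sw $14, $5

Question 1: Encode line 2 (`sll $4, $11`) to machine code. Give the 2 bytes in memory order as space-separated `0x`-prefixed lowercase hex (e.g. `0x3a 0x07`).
2. sll fields op=0x7:4|rd=4:4|rs=11:4|pad=0:4 → word 74b0h → 74 b0

0x74 0xb0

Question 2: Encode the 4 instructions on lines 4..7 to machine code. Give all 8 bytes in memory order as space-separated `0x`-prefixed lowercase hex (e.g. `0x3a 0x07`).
4. sll fields op=0x7:4|rd=3:4|rs=7:4|pad=0:4 → word 7370h → 73 70
5. addi fields op=0xf:4|rd=1:4|imm=139:8 → word f18bh → f1 8b
6. incr fields op=0x5:4|rd=3:4|pad=0:8 → word 5300h → 53 00
7. sw fields op=0x0:4|rd=14:4|rs=5:4|pad=0:4 → word 0e50h → 0e 50

0x73 0x70 0xf1 0x8b 0x53 0x00 0x0e 0x50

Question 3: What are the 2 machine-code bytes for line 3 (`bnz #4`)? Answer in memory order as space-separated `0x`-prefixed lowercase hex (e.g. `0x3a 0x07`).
0x80 0x04

line 3 (bnz): pack op=0x8:4|imm=4:12 = 0x8004; big→ 80 04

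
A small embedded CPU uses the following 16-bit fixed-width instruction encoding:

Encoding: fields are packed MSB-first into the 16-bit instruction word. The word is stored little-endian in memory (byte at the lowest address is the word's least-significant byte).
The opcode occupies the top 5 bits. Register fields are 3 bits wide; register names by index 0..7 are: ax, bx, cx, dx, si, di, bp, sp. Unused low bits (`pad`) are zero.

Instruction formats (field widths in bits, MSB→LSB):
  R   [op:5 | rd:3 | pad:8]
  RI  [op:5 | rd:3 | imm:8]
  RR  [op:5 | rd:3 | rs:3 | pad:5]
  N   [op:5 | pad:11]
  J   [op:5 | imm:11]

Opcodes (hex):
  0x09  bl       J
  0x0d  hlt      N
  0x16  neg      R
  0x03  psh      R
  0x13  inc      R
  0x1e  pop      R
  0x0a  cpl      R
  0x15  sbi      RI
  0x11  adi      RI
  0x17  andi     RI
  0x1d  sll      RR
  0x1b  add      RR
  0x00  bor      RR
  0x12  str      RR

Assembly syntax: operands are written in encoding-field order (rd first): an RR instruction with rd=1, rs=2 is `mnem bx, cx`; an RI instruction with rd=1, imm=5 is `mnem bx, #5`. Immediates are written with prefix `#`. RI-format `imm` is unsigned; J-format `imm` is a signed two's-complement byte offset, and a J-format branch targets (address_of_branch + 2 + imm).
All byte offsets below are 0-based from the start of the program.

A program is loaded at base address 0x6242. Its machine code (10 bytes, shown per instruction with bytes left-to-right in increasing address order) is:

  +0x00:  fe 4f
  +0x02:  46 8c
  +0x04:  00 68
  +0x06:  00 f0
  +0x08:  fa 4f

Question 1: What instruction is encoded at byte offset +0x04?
@+04  little-endian(00 68) = 0x6800
  top 5b → 0xd → hlt [N]

hlt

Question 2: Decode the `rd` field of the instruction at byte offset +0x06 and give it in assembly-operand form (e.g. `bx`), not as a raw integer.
off 0x06: read 00 f0 as little → 0xf000
  top 5b → 0x1e → pop [R]
  [10:8] rd=0 = ax

ax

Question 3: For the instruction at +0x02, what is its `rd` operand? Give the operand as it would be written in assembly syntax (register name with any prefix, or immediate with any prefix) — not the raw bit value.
si

[02] 46 8c → 0x8c46
  op=0x8c46>>11=0x11 ⇒ adi (RI)
  [10:8] rd=4 = si
  [7:0] imm=70 = #70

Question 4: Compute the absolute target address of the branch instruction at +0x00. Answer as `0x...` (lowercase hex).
[00] fe 4f → 0x4ffe
  opcode bits[15:11]=0x9: bl/J
  [10:0] imm=2046 (s11→-2) = #-2
  target = base 0x6242 + off 0x00 + 2 + imm -2 = 0x6242

0x6242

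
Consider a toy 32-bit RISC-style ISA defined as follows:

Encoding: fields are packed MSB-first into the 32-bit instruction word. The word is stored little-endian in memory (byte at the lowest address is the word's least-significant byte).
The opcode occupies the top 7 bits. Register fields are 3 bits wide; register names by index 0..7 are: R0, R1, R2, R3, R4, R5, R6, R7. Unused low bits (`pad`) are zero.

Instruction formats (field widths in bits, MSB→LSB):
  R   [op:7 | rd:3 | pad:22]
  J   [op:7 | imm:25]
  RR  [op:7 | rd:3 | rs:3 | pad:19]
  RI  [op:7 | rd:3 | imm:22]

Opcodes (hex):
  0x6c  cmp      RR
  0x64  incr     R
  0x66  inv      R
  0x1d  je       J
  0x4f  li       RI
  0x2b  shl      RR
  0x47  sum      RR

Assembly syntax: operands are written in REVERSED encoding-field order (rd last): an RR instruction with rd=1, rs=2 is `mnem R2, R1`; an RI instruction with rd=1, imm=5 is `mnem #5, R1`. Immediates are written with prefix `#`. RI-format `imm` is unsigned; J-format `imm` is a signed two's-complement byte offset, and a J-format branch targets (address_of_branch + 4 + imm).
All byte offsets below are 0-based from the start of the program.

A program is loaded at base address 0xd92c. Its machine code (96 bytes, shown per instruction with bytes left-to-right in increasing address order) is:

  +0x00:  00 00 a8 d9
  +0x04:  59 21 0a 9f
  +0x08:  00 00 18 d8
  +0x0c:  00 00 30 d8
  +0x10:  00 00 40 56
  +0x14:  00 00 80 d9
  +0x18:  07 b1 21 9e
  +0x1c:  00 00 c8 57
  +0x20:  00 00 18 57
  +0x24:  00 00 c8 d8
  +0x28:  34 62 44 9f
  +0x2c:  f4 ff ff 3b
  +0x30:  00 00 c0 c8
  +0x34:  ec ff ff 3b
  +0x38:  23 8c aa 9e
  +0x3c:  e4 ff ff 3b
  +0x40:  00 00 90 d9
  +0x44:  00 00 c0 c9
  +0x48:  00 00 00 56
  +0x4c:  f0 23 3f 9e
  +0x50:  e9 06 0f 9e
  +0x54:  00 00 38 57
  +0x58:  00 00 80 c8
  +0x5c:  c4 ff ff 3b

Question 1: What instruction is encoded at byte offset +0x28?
li #287284, R5

[28] 34 62 44 9f → 0x9f446234
  top 7b → 0x4f → li [RI]
  rd: (w>>22)&0x7=0x5 → R5
  imm: (w>>0)&0x3fffff=0x46234 → #287284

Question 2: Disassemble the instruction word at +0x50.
li #984809, R0

+0x50: e9 06 0f 9e ⇒ word 0x9e0f06e9 (little)
  top 7b → 0x4f → li [RI]
  rd: (w>>22)&0x7=0x0 → R0
  imm: (w>>0)&0x3fffff=0xf06e9 → #984809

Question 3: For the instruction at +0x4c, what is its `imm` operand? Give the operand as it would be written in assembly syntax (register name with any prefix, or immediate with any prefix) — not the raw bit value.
+0x4c: f0 23 3f 9e ⇒ word 0x9e3f23f0 (little)
  opcode bits[31:25]=0x4f: li/RI
  [24:22] rd=0 = R0
  [21:0] imm=4137968 = #4137968

#4137968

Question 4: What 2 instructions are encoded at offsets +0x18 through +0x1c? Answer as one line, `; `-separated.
li #2208007, R0; shl R1, R7

+0x18: 07 b1 21 9e ⇒ word 0x9e21b107 (little)
  op=0x9e21b107>>25=0x4f ⇒ li (RI)
  rd: (w>>22)&0x7=0x0 → R0
  imm: (w>>0)&0x3fffff=0x21b107 → #2208007
+0x1c: 00 00 c8 57 ⇒ word 0x57c80000 (little)
  op=0x57c80000>>25=0x2b ⇒ shl (RR)
  rd: (w>>22)&0x7=0x7 → R7
  rs: (w>>19)&0x7=0x1 → R1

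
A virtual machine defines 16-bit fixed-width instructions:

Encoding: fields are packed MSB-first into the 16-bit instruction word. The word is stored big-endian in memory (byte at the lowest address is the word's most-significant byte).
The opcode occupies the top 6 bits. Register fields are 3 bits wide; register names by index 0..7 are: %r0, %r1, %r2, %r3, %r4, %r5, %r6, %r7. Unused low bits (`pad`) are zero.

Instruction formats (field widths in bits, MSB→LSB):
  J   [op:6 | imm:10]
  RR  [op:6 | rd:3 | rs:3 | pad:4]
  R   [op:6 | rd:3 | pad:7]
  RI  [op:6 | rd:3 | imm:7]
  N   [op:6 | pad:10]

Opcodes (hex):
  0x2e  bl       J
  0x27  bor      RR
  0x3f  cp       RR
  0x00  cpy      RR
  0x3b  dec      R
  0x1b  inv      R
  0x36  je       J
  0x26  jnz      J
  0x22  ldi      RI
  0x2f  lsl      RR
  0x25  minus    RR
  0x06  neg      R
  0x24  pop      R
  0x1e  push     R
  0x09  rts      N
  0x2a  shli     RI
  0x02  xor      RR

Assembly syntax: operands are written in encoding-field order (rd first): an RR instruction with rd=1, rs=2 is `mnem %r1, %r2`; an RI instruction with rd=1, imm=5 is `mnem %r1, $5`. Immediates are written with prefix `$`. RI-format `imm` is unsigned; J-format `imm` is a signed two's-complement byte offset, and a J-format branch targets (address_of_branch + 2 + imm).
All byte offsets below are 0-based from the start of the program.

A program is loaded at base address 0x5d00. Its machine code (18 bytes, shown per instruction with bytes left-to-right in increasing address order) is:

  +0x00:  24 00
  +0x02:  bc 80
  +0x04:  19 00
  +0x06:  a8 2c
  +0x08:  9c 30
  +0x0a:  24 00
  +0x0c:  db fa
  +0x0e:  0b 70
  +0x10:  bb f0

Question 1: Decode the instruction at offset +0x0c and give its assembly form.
je $-6

@+0c  big-endian(db fa) = 0xdbfa
  top 6b → 0x36 → je [J]
  imm: (w>>0)&0x3ff=0x3fa (s10→-6) → $-6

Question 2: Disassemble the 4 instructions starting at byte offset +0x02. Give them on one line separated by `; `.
[02] bc 80 → 0xbc80
  op=0xbc80>>10=0x2f ⇒ lsl (RR)
  [9:7] rd=1 = %r1
  [6:4] rs=0 = %r0
[04] 19 00 → 0x1900
  op=0x1900>>10=0x6 ⇒ neg (R)
  [9:7] rd=2 = %r2
[06] a8 2c → 0xa82c
  op=0xa82c>>10=0x2a ⇒ shli (RI)
  [9:7] rd=0 = %r0
  [6:0] imm=44 = $44
[08] 9c 30 → 0x9c30
  op=0x9c30>>10=0x27 ⇒ bor (RR)
  [9:7] rd=0 = %r0
  [6:4] rs=3 = %r3

lsl %r1, %r0; neg %r2; shli %r0, $44; bor %r0, %r3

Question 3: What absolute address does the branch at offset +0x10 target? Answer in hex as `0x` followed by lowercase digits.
0x5d02

[10] bb f0 → 0xbbf0
  op=0xbbf0>>10=0x2e ⇒ bl (J)
  [9:0] imm=1008 (s10→-16) = $-16
  target = base 0x5d00 + off 0x10 + 2 + imm -16 = 0x5d02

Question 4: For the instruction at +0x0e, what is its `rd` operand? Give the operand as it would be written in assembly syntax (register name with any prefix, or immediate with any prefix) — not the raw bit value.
%r6

[0e] 0b 70 → 0x0b70
  op=0x0b70>>10=0x2 ⇒ xor (RR)
  rd: (w>>7)&0x7=0x6 → %r6
  rs: (w>>4)&0x7=0x7 → %r7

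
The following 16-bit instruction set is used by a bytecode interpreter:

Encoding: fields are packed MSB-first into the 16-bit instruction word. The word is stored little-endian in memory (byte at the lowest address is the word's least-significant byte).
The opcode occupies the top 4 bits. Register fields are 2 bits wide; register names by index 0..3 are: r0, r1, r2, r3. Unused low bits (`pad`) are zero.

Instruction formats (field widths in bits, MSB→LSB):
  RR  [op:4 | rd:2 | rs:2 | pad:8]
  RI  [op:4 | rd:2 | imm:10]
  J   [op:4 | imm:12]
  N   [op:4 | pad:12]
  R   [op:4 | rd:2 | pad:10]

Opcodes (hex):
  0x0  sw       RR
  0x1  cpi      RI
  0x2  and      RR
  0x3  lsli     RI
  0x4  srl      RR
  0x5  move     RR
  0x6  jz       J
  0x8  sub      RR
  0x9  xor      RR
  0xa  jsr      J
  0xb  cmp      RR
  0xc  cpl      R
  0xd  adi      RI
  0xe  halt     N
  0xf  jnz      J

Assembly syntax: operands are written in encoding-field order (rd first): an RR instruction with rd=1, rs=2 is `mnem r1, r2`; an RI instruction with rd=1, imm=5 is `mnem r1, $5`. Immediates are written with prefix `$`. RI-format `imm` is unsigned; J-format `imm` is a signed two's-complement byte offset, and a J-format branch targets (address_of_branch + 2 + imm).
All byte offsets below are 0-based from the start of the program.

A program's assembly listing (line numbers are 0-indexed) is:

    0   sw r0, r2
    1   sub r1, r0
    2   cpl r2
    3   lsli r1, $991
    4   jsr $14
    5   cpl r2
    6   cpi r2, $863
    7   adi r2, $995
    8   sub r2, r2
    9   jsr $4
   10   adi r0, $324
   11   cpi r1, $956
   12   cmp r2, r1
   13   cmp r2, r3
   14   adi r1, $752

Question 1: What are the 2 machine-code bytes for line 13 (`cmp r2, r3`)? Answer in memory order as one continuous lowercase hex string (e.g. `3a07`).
13. cmp fields op=0xb:4|rd=2:2|rs=3:2|pad=0:8 → word bb00h → 00 bb

00bb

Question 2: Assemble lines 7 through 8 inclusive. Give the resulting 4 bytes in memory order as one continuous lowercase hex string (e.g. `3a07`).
e3db008a

line 7 (adi): pack op=0xd:4|rd=2:2|imm=995:10 = 0xdbe3; little→ e3 db
line 8 (sub): pack op=0x8:4|rd=2:2|rs=2:2|pad=0:8 = 0x8a00; little→ 00 8a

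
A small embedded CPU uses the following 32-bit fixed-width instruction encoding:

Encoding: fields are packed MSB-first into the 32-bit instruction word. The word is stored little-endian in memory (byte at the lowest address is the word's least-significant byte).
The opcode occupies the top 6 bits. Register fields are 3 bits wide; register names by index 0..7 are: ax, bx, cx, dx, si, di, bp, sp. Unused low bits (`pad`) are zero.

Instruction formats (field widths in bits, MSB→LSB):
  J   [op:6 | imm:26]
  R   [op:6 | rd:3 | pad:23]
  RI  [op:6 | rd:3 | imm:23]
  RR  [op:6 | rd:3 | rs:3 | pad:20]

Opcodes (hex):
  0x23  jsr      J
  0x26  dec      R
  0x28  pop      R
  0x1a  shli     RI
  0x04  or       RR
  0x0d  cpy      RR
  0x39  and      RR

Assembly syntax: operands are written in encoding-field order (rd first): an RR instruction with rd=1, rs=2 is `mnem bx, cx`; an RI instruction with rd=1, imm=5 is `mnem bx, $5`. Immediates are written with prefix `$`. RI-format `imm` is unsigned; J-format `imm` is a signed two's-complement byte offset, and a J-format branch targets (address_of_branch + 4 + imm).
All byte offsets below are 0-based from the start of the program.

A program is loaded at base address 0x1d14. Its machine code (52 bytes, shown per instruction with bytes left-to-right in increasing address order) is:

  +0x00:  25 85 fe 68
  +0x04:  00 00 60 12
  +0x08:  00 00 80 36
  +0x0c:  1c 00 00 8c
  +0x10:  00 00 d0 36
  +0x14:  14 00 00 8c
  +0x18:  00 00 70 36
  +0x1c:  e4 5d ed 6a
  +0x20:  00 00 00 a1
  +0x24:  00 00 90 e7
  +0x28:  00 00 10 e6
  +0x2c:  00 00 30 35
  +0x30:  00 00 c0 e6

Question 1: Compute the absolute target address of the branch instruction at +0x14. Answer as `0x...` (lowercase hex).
off 0x14: read 14 00 00 8c as little → 0x8c000014
  top 6b → 0x23 → jsr [J]
  imm@[25:0]=0x14 ⇒ $20
  target = base 0x1d14 + off 0x14 + 4 + imm 20 = 0x1d40

0x1d40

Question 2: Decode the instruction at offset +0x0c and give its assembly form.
jsr $28

@+0c  little-endian(1c 00 00 8c) = 0x8c00001c
  opcode bits[31:26]=0x23: jsr/J
  [25:0] imm=28 = $28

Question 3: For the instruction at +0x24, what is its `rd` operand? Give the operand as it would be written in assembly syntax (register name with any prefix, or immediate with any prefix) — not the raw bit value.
@+24  little-endian(00 00 90 e7) = 0xe7900000
  op=0xe7900000>>26=0x39 ⇒ and (RR)
  [25:23] rd=7 = sp
  [22:20] rs=1 = bx

sp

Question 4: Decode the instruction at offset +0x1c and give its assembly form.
[1c] e4 5d ed 6a → 0x6aed5de4
  opcode bits[31:26]=0x1a: shli/RI
  [25:23] rd=5 = di
  [22:0] imm=7167460 = $7167460

shli di, $7167460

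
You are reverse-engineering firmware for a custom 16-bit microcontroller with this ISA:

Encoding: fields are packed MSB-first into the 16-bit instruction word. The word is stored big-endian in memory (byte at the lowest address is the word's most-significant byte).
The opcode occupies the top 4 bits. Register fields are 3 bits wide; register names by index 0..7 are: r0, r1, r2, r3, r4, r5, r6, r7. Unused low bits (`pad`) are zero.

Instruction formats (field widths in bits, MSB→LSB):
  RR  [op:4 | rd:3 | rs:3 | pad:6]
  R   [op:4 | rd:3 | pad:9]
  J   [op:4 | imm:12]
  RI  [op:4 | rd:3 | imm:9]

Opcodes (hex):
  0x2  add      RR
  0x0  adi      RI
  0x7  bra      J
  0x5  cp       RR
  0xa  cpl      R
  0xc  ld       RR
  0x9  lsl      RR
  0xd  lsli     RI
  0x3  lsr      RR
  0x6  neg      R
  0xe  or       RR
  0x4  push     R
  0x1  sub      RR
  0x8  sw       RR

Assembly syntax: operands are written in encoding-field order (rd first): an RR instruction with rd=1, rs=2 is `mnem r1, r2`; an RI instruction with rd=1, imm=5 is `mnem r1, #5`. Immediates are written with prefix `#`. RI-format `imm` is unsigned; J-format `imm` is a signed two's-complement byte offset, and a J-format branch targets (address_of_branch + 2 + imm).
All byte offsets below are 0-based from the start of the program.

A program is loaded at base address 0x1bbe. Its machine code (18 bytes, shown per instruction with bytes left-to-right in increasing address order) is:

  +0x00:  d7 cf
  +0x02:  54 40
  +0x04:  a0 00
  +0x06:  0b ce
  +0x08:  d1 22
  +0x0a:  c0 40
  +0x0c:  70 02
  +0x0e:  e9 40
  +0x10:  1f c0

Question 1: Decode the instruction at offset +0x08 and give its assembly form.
+0x08: d1 22 ⇒ word 0xd122 (big)
  op=0xd122>>12=0xd ⇒ lsli (RI)
  [11:9] rd=0 = r0
  [8:0] imm=290 = #290

lsli r0, #290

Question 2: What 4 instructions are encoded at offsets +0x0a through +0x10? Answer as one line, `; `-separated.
off 0x0a: read c0 40 as big → 0xc040
  op=0xc040>>12=0xc ⇒ ld (RR)
  [11:9] rd=0 = r0
  [8:6] rs=1 = r1
off 0x0c: read 70 02 as big → 0x7002
  op=0x7002>>12=0x7 ⇒ bra (J)
  [11:0] imm=2 = #2
off 0x0e: read e9 40 as big → 0xe940
  op=0xe940>>12=0xe ⇒ or (RR)
  [11:9] rd=4 = r4
  [8:6] rs=5 = r5
off 0x10: read 1f c0 as big → 0x1fc0
  op=0x1fc0>>12=0x1 ⇒ sub (RR)
  [11:9] rd=7 = r7
  [8:6] rs=7 = r7

ld r0, r1; bra #2; or r4, r5; sub r7, r7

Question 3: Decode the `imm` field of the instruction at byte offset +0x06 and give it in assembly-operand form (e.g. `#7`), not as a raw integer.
off 0x06: read 0b ce as big → 0x0bce
  top 4b → 0x0 → adi [RI]
  rd: (w>>9)&0x7=0x5 → r5
  imm: (w>>0)&0x1ff=0x1ce → #462

#462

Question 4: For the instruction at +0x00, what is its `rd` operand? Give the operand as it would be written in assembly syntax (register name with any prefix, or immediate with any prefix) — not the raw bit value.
r3

off 0x00: read d7 cf as big → 0xd7cf
  opcode bits[15:12]=0xd: lsli/RI
  rd@[11:9]=0x3 ⇒ r3
  imm@[8:0]=0x1cf ⇒ #463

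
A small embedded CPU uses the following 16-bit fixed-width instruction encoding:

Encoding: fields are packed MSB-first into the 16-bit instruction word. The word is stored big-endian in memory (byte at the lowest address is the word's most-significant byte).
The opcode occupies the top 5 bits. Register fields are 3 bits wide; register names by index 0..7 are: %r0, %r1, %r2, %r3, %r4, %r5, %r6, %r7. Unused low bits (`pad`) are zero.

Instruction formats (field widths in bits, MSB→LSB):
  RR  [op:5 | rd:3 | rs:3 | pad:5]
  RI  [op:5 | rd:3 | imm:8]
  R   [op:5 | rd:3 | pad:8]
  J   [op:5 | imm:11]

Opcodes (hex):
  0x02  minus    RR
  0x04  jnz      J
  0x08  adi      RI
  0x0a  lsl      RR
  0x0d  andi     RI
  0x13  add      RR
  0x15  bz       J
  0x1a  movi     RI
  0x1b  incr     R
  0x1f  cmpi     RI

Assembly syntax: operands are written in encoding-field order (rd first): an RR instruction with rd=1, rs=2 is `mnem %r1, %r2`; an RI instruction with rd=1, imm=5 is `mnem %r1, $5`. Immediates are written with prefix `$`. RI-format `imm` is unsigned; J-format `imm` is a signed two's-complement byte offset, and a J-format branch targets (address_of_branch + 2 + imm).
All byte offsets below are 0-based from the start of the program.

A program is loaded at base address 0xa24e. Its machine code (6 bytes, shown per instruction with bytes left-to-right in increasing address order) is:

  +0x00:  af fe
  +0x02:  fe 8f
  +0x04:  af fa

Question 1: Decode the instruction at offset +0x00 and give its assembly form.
bz $-2

[00] af fe → 0xaffe
  opcode bits[15:11]=0x15: bz/J
  imm: (w>>0)&0x7ff=0x7fe (s11→-2) → $-2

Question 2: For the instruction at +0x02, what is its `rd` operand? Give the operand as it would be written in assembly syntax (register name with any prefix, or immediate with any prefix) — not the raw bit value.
%r6

@+02  big-endian(fe 8f) = 0xfe8f
  top 5b → 0x1f → cmpi [RI]
  rd: (w>>8)&0x7=0x6 → %r6
  imm: (w>>0)&0xff=0x8f → $143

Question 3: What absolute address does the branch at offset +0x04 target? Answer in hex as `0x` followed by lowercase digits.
[04] af fa → 0xaffa
  op=0xaffa>>11=0x15 ⇒ bz (J)
  [10:0] imm=2042 (s11→-6) = $-6
  target = base 0xa24e + off 0x04 + 2 + imm -6 = 0xa24e

0xa24e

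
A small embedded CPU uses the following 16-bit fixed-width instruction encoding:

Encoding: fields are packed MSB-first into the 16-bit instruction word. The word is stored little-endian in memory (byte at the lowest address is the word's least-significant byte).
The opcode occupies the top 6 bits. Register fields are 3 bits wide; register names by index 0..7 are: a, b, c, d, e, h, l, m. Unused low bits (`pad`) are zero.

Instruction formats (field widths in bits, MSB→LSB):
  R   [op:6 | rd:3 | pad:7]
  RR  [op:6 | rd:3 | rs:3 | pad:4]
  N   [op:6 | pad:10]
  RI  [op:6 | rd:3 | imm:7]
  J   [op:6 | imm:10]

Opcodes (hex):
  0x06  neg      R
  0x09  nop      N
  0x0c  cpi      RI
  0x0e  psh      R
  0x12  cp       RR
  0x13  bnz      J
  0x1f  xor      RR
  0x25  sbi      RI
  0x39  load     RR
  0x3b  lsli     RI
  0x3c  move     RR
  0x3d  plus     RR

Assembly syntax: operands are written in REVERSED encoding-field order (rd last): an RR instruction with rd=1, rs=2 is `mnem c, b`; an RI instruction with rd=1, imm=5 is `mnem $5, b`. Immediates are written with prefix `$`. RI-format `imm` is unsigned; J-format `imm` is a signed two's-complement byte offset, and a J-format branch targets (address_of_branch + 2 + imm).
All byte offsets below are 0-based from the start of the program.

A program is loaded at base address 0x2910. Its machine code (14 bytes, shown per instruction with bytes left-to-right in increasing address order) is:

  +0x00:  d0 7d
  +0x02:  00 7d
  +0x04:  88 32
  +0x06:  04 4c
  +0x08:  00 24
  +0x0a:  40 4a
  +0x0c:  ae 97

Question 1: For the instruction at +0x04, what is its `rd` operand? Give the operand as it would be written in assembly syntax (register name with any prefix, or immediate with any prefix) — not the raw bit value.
[04] 88 32 → 0x3288
  op=0x3288>>10=0xc ⇒ cpi (RI)
  [9:7] rd=5 = h
  [6:0] imm=8 = $8

h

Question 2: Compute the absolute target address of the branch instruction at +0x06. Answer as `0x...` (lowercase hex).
off 0x06: read 04 4c as little → 0x4c04
  top 6b → 0x13 → bnz [J]
  imm: (w>>0)&0x3ff=0x4 → $4
  target = base 0x2910 + off 0x06 + 2 + imm 4 = 0x291c

0x291c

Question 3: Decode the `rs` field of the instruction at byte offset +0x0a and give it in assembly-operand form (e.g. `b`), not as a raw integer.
e

@+0a  little-endian(40 4a) = 0x4a40
  op=0x4a40>>10=0x12 ⇒ cp (RR)
  rd@[9:7]=0x4 ⇒ e
  rs@[6:4]=0x4 ⇒ e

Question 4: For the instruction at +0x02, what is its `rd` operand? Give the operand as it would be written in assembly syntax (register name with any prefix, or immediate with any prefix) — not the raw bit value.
off 0x02: read 00 7d as little → 0x7d00
  opcode bits[15:10]=0x1f: xor/RR
  rd@[9:7]=0x2 ⇒ c
  rs@[6:4]=0x0 ⇒ a

c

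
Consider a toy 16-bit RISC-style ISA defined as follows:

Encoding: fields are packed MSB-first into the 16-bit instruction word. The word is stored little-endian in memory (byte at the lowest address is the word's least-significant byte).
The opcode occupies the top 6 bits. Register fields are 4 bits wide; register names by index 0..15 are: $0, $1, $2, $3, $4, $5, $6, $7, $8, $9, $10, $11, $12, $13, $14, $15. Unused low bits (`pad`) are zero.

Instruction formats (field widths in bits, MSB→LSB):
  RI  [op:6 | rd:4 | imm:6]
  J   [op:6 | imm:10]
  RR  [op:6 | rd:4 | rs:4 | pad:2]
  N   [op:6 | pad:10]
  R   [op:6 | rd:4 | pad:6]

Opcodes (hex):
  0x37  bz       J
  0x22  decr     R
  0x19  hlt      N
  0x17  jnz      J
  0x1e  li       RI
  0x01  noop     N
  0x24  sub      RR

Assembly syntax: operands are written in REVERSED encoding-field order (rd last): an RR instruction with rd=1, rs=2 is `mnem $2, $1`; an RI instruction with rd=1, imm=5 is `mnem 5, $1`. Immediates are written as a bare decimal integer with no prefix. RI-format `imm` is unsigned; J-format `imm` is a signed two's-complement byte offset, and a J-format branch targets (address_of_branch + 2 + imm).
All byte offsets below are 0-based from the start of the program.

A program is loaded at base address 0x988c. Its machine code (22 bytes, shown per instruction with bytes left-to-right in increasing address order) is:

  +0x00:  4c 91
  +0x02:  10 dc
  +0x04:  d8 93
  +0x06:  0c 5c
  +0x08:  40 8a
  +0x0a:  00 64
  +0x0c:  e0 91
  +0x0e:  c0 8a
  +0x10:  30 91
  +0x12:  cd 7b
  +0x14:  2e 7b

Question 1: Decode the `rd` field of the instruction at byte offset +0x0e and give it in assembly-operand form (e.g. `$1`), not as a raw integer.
@+0e  little-endian(c0 8a) = 0x8ac0
  op=0x8ac0>>10=0x22 ⇒ decr (R)
  [9:6] rd=11 = $11

$11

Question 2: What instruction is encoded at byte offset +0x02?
bz 16

@+02  little-endian(10 dc) = 0xdc10
  op=0xdc10>>10=0x37 ⇒ bz (J)
  [9:0] imm=16 = 16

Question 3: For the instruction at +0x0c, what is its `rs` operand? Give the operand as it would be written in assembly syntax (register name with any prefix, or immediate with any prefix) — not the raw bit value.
+0x0c: e0 91 ⇒ word 0x91e0 (little)
  op=0x91e0>>10=0x24 ⇒ sub (RR)
  rd: (w>>6)&0xf=0x7 → $7
  rs: (w>>2)&0xf=0x8 → $8

$8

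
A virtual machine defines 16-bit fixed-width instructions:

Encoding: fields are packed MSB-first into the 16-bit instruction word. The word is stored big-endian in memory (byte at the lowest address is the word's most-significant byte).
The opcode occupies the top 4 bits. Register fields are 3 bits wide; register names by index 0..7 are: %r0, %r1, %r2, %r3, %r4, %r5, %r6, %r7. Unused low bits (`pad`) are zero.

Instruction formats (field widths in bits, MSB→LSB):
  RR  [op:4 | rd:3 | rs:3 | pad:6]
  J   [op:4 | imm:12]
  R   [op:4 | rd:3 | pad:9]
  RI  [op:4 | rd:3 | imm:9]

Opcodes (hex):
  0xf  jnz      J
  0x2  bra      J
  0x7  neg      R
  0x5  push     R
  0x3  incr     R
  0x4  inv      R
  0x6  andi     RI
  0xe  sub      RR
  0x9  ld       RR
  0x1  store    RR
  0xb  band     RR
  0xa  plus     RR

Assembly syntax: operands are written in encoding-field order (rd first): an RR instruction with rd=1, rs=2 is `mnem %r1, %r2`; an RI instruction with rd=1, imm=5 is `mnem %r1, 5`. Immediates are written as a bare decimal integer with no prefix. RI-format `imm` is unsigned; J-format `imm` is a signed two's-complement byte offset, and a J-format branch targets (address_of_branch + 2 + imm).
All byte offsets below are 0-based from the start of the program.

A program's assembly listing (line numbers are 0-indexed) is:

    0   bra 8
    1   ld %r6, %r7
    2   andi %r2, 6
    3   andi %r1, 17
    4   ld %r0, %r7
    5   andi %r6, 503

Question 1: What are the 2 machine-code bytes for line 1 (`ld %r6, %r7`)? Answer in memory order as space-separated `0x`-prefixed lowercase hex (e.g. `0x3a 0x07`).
line 1 (ld): pack op=0x9:4|rd=6:3|rs=7:3|pad=0:6 = 0x9dc0; big→ 9d c0

0x9d 0xc0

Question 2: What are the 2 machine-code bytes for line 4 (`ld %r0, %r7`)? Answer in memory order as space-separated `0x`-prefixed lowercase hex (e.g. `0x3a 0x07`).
line 4 (ld): pack op=0x9:4|rd=0:3|rs=7:3|pad=0:6 = 0x91c0; big→ 91 c0

0x91 0xc0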